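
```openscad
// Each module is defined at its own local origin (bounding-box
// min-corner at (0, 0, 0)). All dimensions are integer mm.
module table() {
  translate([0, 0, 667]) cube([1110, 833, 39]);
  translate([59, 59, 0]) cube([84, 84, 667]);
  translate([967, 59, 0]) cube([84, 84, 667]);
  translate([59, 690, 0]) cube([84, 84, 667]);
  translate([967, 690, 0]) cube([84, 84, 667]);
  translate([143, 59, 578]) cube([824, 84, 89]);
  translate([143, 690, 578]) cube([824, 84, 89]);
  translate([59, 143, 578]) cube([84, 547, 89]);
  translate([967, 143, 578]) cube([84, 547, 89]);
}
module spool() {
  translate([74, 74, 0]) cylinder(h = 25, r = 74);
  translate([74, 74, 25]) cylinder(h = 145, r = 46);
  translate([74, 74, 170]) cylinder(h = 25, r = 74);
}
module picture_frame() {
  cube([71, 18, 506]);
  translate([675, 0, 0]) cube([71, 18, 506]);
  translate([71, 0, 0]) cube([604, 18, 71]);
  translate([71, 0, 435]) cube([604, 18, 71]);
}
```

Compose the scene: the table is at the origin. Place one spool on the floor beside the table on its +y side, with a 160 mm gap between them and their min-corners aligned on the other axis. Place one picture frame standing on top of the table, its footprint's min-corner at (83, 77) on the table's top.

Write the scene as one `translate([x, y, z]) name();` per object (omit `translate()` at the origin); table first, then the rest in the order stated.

table();
translate([0, 993, 0]) spool();
translate([83, 77, 706]) picture_frame();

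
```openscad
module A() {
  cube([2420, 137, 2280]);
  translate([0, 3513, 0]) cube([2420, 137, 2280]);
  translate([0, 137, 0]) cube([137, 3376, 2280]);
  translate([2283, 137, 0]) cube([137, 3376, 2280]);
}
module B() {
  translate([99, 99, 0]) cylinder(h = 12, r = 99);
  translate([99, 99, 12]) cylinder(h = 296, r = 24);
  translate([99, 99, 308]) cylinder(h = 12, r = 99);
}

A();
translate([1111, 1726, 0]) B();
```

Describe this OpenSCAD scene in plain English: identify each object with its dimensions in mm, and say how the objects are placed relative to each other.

A is the wall frame of a small rectangular building: four walls, each 2280 mm tall and 137 mm thick, enclosing a footprint 2420 mm (x) by 3650 mm (y) outside-to-outside, with no floor or roof. The front and back walls (the −y and +y sides) span the full width; the two side walls fit between them.

B is a spool: two coaxial disc flanges of radius 99 mm and thickness 12 mm, joined by a core cylinder of radius 24 mm and height 296 mm. The lower flange rests on z = 0 and the three cylinders share a vertical axis.

The spool sits inside the house frame, centred.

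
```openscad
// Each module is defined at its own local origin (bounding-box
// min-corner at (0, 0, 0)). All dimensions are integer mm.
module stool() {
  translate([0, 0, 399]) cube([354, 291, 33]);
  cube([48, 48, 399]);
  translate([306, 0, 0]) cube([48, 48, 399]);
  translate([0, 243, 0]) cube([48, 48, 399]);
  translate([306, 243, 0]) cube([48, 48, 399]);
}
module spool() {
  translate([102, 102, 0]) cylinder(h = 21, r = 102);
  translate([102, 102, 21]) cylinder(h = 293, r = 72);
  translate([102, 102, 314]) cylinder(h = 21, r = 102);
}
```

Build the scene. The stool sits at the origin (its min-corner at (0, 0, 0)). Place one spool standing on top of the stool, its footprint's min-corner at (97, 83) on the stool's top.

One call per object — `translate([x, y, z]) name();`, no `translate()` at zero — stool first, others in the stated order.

stool();
translate([97, 83, 432]) spool();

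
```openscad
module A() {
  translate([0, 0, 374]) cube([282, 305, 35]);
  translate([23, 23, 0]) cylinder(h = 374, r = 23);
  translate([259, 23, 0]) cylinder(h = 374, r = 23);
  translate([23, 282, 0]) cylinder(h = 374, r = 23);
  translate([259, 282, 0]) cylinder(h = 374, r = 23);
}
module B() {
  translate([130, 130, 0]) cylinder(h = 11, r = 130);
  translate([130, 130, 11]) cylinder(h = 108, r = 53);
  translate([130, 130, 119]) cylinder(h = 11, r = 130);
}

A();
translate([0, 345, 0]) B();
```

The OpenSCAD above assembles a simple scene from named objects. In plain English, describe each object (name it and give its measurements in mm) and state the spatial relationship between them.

A is a four-legged stool. The seat is a 282×305×35 mm slab whose top surface is at z = 409 mm; four round legs, each 46 mm in diameter, run from the floor (z = 0) to the underside of the seat, each leg's axis is inset half a diameter from the nearest pair of seat edges (so the leg's bounding box is flush with the corner).

B is a spool: two coaxial disc flanges of radius 130 mm and thickness 11 mm, joined by a core cylinder of radius 53 mm and height 108 mm. The lower flange rests on z = 0 and the three cylinders share a vertical axis.

The spool is on the floor beside the stool on its +y side.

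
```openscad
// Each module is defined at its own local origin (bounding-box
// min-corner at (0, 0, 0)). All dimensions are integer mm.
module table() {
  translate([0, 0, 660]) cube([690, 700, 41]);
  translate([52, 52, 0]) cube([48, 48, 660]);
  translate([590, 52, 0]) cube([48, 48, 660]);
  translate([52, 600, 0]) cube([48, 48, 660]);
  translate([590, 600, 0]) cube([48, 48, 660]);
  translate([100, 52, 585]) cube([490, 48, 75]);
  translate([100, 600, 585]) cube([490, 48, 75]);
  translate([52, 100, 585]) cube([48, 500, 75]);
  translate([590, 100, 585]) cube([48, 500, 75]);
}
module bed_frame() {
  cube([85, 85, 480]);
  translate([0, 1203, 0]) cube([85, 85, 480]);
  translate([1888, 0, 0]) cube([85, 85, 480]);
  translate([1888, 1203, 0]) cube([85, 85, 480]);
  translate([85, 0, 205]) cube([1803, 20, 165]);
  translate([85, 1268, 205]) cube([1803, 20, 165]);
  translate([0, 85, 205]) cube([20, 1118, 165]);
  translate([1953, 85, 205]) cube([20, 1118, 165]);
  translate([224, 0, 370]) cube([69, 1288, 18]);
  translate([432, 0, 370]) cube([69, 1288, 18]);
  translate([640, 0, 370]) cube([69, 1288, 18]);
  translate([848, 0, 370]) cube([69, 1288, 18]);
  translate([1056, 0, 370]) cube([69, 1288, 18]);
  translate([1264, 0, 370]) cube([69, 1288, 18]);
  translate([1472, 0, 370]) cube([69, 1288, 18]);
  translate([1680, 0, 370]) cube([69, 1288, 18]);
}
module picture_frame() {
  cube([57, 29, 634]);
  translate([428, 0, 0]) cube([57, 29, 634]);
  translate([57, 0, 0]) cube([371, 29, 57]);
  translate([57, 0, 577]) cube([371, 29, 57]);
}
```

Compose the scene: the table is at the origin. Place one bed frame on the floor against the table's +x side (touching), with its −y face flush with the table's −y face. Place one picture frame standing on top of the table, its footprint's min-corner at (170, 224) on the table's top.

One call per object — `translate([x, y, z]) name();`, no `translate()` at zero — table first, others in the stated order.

table();
translate([690, 0, 0]) bed_frame();
translate([170, 224, 701]) picture_frame();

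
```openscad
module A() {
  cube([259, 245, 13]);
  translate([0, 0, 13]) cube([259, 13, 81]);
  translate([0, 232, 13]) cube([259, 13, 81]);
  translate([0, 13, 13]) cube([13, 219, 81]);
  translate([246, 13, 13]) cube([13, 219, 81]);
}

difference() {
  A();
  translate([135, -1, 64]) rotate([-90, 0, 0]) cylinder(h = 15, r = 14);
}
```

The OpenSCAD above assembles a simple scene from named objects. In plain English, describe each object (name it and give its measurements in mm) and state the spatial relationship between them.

A is an open storage box with external size 259×245×94 mm and wall thickness 13 mm (the base is also 13 mm thick). The base covers the whole footprint; the four walls stand on the base, with the y-facing walls full-width and the x-facing walls fitting between their inner faces.

The open box has a circular hole of radius 14 mm through its front wall, centred at (x = 135, z = 64).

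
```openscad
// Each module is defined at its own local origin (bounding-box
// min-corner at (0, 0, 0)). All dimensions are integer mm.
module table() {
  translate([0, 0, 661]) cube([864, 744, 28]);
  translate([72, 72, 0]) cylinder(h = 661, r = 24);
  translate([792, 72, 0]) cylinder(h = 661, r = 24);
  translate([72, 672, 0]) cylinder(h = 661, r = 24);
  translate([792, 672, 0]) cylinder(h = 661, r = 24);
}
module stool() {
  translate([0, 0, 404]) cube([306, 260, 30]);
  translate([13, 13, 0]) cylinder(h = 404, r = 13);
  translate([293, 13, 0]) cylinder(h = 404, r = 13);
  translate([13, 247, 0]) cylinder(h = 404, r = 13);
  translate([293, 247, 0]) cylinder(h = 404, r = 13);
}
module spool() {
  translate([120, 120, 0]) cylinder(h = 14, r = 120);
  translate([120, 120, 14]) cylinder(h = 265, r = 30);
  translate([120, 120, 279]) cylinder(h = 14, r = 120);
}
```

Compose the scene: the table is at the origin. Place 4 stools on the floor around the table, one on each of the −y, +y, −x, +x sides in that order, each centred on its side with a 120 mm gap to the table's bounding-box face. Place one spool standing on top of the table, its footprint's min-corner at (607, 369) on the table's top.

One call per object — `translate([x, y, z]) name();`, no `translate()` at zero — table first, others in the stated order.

table();
translate([279, -380, 0]) stool();
translate([279, 864, 0]) stool();
translate([-426, 242, 0]) stool();
translate([984, 242, 0]) stool();
translate([607, 369, 689]) spool();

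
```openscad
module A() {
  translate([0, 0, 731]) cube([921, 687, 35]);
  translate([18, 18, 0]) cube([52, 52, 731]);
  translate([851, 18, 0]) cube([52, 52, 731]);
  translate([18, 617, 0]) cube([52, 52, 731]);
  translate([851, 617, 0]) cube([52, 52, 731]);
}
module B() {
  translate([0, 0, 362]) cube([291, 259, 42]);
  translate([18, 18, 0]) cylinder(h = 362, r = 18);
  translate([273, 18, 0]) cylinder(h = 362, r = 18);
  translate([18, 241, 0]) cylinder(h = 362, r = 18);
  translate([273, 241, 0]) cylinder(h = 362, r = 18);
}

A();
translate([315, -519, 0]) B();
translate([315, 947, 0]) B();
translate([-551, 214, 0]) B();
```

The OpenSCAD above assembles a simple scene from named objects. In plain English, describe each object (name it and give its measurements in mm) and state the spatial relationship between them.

A is a table: top 921 mm (x) × 687 mm (y), 35 mm thick, upper face at z = 766 mm, on four 52×52 mm square legs, each inset 18 mm from the nearest pair of top edges, running from z = 0 to the bottom of the top.

B is a four-legged stool. The seat is 291×259 mm, 42 mm thick, top at z = 404 mm. It stands on four round legs, each 36 mm in diameter, from z = 0 to the seat underside, each leg's axis is inset half a diameter from the nearest pair of seat edges (so the leg's bounding box is flush with the corner).

Three stools sit around the table at the −y, +y, −x sides.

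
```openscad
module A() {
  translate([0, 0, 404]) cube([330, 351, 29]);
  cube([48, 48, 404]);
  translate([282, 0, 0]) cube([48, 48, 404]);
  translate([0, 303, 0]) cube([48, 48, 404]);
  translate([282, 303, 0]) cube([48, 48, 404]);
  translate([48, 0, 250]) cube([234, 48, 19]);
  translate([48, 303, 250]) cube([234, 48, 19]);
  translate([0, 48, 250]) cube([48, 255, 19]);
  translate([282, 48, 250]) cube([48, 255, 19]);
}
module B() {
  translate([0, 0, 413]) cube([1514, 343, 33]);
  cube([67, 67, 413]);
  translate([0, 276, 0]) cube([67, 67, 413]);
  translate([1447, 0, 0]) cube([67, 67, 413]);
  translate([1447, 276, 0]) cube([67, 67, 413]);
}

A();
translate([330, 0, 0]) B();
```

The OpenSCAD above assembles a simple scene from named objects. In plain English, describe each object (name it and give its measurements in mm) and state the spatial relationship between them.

A is a four-legged stool. The seat is 330×351 mm, 29 mm thick, top at z = 433 mm. It stands on four square legs, each 48×48 mm in cross-section, from z = 0 to the seat underside, each flush with a corner of the seat. Four stretchers, 48 mm wide and 19 mm tall, connect adjacent legs with their undersides at z = 250 mm, each running between the inner faces of the legs it joins and aligned with the legs' outer faces on the other axis.

B is a long wooden bench with a 1514 mm (x) × 343 mm (y) seat, 33 mm thick, its top surface 446 mm above the floor. Four 67 mm square legs at the seat corners, flush with the edges, run from z = 0 to the seat underside.

The bench is against the stool's +x side, with their −y faces flush.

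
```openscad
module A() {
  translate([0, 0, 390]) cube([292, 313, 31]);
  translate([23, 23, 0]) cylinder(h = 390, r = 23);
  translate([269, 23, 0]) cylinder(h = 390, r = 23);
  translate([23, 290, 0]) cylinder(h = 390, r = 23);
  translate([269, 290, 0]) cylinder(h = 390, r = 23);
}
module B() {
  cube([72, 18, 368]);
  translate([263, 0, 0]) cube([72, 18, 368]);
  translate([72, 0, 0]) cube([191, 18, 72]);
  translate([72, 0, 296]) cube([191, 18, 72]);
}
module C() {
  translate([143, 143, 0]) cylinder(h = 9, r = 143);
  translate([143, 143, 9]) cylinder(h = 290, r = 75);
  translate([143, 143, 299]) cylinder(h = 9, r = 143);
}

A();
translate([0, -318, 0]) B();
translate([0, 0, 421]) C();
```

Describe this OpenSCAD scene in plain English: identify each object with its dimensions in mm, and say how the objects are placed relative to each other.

A is a simple wooden stool: a rectangular seat 292 mm (x) by 313 mm (y), 31 mm thick, top face at z = 421 mm, on four round legs, each 46 mm in diameter. The legs rest on z = 0, each leg's axis is inset half a diameter from the nearest pair of seat edges (so the leg's bounding box is flush with the corner).

B is a picture frame with a 191×224 mm rectangular opening (x by z) and a uniform 72 mm border on every side. Frame depth is 18 mm along y. It is built from two vertical stiles running the full outside height and two horizontal rails spanning the gap between the stiles.

C is a spool: two coaxial disc flanges of radius 143 mm and thickness 9 mm, joined by a core cylinder of radius 75 mm and height 290 mm. The lower flange rests on z = 0 and the three cylinders share a vertical axis.

The picture frame is on the floor beside the stool on its −y side. The spool is on top of the stool.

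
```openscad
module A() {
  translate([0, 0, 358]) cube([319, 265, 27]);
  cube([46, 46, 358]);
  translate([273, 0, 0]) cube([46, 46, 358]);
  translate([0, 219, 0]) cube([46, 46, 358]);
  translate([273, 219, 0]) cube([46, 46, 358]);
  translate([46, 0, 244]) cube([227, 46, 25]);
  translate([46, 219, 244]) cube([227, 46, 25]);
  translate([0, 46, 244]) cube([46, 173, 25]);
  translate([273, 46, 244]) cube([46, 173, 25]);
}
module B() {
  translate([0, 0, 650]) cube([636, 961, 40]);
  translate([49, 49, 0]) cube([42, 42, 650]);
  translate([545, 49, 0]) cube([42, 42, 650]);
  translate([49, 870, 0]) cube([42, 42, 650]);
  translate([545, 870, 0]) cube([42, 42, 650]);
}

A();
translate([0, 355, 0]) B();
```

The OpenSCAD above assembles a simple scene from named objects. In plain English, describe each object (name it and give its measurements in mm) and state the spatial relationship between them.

A is a four-legged stool. The seat is 319×265 mm, 27 mm thick, top at z = 385 mm. It stands on four square legs, each 46×46 mm in cross-section, from z = 0 to the seat underside, each flush with a corner of the seat. Four stretchers, 46 mm wide and 25 mm tall, connect adjacent legs with their undersides at z = 244 mm, each running between the inner faces of the legs it joins and aligned with the legs' outer faces on the other axis.

B is a rectangular dining table. The top is 636×961×40 mm with its upper surface at z = 690 mm. It stands on four 42×42 mm square legs, each inset 49 mm from the nearest pair of top edges, running from the floor to the underside of the top.

The table is on the floor beside the stool on its +y side.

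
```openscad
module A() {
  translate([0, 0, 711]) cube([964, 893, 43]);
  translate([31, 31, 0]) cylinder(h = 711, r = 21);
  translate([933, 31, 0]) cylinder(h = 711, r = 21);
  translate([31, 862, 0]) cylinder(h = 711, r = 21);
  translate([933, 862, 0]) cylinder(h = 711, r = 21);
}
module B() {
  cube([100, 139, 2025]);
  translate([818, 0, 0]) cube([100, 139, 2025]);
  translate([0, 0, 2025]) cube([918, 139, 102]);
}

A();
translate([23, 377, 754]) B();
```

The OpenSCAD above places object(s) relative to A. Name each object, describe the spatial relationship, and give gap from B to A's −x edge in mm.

A is a table. B is a door frame. The door frame is on top of the table, centred. The gap from the door frame to the table's −x edge is 23 mm.

The door frame's min-x is at 23; the table's min-x is 0; gap = 23 mm.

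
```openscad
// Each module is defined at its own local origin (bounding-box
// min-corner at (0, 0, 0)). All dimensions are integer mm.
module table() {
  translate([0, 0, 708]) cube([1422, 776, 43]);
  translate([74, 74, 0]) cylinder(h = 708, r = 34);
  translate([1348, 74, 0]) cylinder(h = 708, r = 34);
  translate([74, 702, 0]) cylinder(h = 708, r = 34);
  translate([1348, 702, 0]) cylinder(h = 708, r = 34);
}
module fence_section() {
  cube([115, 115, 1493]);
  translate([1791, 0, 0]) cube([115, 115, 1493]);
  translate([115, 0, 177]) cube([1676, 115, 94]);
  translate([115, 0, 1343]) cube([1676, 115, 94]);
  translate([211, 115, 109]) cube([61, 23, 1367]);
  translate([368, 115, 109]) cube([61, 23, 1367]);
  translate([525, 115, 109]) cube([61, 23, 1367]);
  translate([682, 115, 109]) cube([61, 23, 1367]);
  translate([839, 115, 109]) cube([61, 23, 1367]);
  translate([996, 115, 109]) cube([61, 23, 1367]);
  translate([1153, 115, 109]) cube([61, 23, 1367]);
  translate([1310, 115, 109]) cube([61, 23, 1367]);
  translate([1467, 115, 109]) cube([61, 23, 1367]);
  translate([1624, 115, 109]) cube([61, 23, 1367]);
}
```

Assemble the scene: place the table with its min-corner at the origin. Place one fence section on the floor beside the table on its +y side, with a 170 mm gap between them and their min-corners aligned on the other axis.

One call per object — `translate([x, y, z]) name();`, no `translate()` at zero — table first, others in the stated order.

table();
translate([0, 946, 0]) fence_section();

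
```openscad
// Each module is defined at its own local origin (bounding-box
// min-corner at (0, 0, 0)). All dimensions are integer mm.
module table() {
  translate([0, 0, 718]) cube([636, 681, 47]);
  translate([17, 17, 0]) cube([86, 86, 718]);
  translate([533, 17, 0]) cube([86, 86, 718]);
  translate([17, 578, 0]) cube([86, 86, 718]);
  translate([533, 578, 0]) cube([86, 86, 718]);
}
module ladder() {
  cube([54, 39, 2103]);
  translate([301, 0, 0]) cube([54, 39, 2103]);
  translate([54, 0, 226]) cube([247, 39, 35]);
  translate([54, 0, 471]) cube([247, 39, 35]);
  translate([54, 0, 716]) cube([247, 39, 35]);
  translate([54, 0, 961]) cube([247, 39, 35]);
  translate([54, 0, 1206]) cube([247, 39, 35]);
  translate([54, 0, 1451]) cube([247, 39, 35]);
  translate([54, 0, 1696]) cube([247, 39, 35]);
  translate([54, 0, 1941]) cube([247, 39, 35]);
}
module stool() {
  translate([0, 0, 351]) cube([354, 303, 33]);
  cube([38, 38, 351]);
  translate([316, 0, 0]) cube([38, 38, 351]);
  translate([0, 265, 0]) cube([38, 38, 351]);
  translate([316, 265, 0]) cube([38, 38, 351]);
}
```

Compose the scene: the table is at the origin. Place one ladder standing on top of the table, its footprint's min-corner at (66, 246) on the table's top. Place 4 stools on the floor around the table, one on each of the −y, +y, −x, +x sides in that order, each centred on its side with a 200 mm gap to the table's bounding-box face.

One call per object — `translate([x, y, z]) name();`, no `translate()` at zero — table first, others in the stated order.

table();
translate([66, 246, 765]) ladder();
translate([141, -503, 0]) stool();
translate([141, 881, 0]) stool();
translate([-554, 189, 0]) stool();
translate([836, 189, 0]) stool();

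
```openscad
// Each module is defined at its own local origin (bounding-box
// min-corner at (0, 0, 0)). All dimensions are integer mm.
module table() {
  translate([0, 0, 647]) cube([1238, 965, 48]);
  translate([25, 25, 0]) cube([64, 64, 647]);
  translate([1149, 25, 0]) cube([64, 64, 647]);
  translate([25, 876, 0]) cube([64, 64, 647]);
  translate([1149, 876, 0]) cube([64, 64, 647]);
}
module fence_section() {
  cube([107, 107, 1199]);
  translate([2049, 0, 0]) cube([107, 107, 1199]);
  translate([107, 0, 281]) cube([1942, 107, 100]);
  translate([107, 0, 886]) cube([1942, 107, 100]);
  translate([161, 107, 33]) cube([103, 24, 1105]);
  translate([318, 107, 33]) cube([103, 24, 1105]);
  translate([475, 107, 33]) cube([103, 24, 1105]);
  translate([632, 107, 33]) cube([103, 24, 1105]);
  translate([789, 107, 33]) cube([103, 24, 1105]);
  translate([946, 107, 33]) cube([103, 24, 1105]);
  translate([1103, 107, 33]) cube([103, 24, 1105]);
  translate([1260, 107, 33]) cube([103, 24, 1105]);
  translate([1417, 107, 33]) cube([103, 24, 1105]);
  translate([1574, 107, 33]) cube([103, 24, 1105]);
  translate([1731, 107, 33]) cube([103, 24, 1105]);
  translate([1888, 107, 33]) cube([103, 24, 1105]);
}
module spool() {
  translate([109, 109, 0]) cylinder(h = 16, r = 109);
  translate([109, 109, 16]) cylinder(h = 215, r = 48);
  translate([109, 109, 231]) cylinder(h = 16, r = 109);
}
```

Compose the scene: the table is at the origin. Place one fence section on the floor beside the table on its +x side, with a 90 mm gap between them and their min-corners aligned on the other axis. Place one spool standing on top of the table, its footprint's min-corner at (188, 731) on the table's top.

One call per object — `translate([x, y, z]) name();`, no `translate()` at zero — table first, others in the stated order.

table();
translate([1328, 0, 0]) fence_section();
translate([188, 731, 695]) spool();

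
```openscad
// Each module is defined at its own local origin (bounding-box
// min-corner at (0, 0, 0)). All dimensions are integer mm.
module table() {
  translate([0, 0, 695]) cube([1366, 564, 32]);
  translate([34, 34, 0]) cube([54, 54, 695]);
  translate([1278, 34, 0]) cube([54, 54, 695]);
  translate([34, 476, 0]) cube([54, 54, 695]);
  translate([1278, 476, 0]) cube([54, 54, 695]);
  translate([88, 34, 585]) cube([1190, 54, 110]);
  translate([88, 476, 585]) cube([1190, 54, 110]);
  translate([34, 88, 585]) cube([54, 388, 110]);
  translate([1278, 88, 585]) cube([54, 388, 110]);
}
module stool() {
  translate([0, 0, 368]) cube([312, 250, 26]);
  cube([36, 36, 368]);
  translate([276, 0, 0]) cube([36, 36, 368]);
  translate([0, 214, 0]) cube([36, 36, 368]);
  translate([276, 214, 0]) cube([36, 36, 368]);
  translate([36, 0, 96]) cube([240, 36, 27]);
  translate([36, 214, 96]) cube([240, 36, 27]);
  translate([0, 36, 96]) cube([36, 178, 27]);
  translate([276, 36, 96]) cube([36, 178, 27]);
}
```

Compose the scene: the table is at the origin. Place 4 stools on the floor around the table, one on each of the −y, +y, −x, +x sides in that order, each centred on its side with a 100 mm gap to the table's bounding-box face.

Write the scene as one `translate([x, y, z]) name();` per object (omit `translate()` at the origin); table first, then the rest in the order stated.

table();
translate([527, -350, 0]) stool();
translate([527, 664, 0]) stool();
translate([-412, 157, 0]) stool();
translate([1466, 157, 0]) stool();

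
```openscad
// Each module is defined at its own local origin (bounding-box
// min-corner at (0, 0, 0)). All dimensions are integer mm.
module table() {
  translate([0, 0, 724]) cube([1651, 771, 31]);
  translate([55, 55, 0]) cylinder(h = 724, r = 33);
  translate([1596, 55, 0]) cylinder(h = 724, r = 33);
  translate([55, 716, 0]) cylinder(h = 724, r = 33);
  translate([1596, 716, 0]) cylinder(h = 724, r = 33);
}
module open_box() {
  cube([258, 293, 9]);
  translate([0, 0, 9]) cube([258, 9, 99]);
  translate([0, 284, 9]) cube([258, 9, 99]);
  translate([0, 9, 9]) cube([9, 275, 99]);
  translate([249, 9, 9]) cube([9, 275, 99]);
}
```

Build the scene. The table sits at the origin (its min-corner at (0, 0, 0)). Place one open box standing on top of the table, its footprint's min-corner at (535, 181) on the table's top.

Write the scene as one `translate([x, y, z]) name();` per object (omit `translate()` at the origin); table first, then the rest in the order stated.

table();
translate([535, 181, 755]) open_box();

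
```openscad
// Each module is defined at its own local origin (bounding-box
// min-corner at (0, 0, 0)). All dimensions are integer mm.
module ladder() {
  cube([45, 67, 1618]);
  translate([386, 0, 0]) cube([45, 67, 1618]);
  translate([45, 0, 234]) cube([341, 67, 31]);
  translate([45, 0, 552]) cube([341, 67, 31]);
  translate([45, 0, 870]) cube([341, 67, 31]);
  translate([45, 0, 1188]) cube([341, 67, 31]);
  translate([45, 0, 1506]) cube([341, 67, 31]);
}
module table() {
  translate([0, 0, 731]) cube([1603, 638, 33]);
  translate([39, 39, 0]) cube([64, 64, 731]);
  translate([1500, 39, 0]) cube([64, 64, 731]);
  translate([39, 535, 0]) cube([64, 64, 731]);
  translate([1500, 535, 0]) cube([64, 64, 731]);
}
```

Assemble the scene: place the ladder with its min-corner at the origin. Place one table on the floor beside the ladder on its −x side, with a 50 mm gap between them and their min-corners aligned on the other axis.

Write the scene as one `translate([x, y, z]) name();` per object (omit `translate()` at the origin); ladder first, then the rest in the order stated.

ladder();
translate([-1653, 0, 0]) table();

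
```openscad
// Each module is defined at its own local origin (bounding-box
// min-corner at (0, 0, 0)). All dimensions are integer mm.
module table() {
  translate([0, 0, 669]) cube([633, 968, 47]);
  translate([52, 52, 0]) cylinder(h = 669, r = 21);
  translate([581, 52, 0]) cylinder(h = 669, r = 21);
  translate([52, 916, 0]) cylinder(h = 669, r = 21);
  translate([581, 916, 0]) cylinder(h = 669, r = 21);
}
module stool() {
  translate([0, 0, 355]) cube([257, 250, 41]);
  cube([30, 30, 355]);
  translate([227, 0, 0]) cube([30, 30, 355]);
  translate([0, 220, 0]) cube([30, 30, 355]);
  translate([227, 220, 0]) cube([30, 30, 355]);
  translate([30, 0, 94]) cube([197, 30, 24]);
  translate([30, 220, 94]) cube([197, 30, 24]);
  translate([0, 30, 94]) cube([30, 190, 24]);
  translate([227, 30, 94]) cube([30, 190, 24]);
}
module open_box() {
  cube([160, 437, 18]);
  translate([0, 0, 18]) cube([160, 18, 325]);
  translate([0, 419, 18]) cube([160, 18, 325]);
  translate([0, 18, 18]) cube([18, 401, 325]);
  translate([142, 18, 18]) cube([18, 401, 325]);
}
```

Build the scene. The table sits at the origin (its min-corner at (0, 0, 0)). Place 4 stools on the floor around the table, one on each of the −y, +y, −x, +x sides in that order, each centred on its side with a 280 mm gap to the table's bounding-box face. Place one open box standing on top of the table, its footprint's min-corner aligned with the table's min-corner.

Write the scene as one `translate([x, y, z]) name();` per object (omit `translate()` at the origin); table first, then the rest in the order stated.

table();
translate([188, -530, 0]) stool();
translate([188, 1248, 0]) stool();
translate([-537, 359, 0]) stool();
translate([913, 359, 0]) stool();
translate([0, 0, 716]) open_box();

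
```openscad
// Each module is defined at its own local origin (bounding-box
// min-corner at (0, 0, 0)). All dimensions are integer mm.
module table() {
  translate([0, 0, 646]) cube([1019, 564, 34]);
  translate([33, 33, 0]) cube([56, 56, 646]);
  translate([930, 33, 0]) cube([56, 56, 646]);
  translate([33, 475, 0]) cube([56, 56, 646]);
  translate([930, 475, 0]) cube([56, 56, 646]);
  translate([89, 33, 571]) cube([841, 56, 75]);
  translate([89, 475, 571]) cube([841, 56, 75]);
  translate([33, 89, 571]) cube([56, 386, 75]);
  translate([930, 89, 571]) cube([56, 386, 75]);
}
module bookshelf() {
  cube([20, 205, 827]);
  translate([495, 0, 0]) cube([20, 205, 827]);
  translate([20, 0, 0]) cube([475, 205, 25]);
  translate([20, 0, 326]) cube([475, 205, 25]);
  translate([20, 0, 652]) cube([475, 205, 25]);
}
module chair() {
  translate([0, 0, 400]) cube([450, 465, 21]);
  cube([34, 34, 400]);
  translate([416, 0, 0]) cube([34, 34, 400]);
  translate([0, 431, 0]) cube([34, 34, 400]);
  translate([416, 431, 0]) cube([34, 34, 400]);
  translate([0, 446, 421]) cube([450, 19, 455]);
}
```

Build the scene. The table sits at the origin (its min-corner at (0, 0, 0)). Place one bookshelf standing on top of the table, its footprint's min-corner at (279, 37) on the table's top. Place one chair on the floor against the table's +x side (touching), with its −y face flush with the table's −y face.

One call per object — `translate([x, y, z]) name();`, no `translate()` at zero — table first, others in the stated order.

table();
translate([279, 37, 680]) bookshelf();
translate([1019, 0, 0]) chair();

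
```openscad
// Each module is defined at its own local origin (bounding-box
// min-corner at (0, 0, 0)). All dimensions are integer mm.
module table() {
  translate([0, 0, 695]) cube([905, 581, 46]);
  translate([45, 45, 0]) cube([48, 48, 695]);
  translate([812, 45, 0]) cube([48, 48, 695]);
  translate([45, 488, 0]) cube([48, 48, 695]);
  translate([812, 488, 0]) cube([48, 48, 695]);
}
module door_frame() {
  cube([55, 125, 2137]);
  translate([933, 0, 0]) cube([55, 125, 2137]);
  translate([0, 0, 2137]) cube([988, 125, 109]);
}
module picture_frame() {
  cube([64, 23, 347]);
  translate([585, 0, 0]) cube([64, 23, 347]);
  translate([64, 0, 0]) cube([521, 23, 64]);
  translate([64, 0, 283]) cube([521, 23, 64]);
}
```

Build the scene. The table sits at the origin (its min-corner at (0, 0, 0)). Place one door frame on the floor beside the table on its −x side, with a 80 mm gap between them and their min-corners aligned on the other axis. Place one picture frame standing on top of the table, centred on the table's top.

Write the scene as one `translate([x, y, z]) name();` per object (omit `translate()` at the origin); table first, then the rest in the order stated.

table();
translate([-1068, 0, 0]) door_frame();
translate([128, 279, 741]) picture_frame();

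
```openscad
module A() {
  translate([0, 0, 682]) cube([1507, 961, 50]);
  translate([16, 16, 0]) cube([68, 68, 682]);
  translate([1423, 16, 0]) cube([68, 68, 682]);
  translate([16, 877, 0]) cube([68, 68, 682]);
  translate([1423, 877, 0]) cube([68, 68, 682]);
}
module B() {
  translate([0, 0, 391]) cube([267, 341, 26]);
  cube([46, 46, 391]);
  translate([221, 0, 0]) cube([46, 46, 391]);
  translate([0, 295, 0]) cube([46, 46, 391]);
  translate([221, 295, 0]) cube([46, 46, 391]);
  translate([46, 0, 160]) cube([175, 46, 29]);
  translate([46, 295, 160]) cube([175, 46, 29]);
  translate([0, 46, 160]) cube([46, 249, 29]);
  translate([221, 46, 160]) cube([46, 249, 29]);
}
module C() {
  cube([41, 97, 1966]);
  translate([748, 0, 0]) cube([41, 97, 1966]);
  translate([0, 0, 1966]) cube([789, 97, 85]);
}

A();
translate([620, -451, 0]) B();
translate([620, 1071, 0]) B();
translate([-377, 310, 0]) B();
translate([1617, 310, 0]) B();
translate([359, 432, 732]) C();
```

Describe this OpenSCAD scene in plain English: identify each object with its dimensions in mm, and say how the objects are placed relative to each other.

A is a rectangular dining table. The top is 1507×961×50 mm with its upper surface at z = 732 mm. It stands on four 68×68 mm square legs, each inset 16 mm from the nearest pair of top edges, running from the floor to the underside of the top.

B is a four-legged stool. The seat is 267×341 mm, 26 mm thick, top at z = 417 mm. It stands on four square legs, each 46×46 mm in cross-section, from z = 0 to the seat underside, each flush with a corner of the seat. Four stretchers, 46 mm wide and 29 mm tall, connect adjacent legs with their undersides at z = 160 mm, each running between the inner faces of the legs it joins and aligned with the legs' outer faces on the other axis.

C is a rectangular door frame: two vertical jambs of 41×97 mm section, 1966 mm tall, with a clear opening 707 mm wide between their inner faces. A header 85 mm tall and 97 mm deep lies on top of the jambs and spans the full outside width.

Four stools sit around the table at the −y, +y, −x, +x sides. The door frame is on top of the table, centred.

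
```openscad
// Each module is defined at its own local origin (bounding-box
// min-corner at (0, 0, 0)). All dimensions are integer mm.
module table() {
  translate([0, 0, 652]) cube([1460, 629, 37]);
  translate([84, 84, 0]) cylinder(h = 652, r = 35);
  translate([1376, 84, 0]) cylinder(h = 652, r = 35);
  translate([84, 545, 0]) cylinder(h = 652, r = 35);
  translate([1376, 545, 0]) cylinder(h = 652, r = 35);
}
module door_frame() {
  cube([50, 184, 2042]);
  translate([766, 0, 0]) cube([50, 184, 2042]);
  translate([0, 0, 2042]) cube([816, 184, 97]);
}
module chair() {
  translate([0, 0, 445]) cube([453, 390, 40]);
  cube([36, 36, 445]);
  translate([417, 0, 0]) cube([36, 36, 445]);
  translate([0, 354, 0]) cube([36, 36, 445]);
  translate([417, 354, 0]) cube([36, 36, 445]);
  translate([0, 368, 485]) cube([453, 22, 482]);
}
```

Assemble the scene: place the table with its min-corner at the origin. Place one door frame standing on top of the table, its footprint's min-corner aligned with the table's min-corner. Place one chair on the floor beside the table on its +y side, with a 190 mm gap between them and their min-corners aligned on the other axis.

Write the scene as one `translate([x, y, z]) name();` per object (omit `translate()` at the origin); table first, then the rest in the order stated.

table();
translate([0, 0, 689]) door_frame();
translate([0, 819, 0]) chair();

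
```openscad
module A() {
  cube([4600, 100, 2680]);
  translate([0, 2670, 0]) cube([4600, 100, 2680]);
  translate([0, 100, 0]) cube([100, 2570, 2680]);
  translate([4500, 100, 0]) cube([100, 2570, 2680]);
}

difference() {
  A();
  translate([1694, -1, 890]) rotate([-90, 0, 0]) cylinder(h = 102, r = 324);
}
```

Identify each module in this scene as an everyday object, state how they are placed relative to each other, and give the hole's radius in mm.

A is a house frame. The house frame has a circular hole through its front wall. The hole's radius is 324 mm.

The subtracted cylinder has r = 324 mm.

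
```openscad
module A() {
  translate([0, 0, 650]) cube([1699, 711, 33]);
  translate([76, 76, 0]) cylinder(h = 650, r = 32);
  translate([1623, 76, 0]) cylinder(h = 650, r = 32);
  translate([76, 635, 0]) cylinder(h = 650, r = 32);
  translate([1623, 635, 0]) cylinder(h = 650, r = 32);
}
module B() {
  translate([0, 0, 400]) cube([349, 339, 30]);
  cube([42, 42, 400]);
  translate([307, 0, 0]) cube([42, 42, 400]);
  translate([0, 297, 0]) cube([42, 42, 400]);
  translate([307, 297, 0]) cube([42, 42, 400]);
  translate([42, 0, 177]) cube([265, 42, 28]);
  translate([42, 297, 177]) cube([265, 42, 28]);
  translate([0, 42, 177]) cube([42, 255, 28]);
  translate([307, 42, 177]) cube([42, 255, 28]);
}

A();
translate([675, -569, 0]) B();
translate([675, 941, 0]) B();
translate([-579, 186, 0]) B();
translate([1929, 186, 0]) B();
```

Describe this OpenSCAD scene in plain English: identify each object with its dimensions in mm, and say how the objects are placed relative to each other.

A is a table: top 1699 mm (x) × 711 mm (y), 33 mm thick, upper face at z = 683 mm, on four round legs of 64 mm diameter, each leg's bounding box inset 44 mm from the nearest pair of top edges, running from z = 0 to the bottom of the top.

B is a four-legged stool. The seat is 349×339 mm, 30 mm thick, top at z = 430 mm. It stands on four square legs, each 42×42 mm in cross-section, from z = 0 to the seat underside, each flush with a corner of the seat. Four stretchers, 42 mm wide and 28 mm tall, connect adjacent legs with their undersides at z = 177 mm, each running between the inner faces of the legs it joins and aligned with the legs' outer faces on the other axis.

Four stools sit around the table at the −y, +y, −x, +x sides.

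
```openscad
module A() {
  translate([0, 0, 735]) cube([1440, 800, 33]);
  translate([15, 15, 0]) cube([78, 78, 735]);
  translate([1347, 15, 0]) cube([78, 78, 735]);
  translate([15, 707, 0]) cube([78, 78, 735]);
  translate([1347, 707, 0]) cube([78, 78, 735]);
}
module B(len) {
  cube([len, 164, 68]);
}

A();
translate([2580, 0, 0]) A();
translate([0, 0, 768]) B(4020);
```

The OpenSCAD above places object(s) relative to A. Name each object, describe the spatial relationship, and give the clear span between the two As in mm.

Second table starts at x = 2580; first ends at x = 1440; clear span = 2580 − 1440 = 1140 mm.

A is a table. B is a beam. A beam spans the tops of two tables. The clear span between the two tables is 1140 mm.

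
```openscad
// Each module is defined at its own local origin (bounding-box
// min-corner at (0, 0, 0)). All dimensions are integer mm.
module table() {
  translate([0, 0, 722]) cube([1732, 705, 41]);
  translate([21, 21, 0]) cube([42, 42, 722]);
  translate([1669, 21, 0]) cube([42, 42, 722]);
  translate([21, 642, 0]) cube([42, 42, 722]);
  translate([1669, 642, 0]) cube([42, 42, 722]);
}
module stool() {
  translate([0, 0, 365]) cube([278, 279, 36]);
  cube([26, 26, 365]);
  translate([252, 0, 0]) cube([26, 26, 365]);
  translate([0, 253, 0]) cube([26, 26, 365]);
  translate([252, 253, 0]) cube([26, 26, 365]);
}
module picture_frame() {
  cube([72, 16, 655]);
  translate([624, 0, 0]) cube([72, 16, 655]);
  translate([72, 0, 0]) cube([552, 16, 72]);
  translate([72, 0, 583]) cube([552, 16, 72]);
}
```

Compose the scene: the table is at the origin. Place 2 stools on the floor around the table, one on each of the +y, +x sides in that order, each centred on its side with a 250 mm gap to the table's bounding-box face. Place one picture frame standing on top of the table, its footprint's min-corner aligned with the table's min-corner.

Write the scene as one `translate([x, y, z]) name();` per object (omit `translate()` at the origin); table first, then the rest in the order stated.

table();
translate([727, 955, 0]) stool();
translate([1982, 213, 0]) stool();
translate([0, 0, 763]) picture_frame();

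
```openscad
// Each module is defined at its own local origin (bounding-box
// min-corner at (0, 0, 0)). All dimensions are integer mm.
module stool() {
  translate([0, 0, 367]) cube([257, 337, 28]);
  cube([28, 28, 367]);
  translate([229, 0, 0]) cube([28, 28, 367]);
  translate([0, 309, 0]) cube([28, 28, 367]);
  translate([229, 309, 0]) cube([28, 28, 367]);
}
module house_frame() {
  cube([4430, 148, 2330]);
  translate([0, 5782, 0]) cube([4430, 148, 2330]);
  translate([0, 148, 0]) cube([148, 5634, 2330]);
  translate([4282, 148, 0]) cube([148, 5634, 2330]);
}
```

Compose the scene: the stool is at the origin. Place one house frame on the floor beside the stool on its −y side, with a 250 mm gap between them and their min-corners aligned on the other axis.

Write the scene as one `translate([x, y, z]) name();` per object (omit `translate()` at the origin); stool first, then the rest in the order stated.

stool();
translate([0, -6180, 0]) house_frame();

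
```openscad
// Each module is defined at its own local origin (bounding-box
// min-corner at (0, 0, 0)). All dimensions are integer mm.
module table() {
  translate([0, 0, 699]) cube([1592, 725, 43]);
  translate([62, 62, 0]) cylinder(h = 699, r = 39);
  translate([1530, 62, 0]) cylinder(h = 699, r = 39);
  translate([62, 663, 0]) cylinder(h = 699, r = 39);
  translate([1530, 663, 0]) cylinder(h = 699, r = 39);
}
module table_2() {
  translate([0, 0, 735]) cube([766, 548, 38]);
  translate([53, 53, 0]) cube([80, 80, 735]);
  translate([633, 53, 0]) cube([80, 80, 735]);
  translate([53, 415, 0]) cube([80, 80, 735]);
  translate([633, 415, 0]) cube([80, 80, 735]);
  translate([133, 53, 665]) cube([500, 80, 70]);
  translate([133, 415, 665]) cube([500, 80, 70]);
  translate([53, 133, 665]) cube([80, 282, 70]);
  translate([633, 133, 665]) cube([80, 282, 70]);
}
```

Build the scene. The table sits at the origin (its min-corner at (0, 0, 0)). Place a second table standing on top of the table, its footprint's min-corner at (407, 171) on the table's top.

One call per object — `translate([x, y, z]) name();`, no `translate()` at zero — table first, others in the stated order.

table();
translate([407, 171, 742]) table_2();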